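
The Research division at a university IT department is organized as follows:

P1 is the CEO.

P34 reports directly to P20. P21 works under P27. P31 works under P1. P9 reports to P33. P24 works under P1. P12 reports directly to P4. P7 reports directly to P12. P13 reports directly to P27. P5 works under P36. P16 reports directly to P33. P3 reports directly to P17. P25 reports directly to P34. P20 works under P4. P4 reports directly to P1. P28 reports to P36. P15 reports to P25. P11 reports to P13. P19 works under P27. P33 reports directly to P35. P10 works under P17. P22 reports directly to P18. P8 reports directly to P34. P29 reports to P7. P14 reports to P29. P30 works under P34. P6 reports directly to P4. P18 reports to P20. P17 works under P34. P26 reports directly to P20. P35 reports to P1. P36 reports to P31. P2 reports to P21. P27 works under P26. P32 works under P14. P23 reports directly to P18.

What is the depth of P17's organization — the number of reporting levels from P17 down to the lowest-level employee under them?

The longest chain under P17 runs P17 → P3, which is 1 level below P17.

1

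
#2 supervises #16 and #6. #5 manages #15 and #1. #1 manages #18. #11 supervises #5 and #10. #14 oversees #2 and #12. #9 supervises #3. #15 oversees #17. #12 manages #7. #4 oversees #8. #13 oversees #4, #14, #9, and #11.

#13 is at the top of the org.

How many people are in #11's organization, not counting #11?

#11 directly manages #5, #10. Under #5: #15, #17, #1, #18 (4). #10 has no reports. So #11's organization is 2 direct reports plus everyone under them: 5 + 1 = 6.

6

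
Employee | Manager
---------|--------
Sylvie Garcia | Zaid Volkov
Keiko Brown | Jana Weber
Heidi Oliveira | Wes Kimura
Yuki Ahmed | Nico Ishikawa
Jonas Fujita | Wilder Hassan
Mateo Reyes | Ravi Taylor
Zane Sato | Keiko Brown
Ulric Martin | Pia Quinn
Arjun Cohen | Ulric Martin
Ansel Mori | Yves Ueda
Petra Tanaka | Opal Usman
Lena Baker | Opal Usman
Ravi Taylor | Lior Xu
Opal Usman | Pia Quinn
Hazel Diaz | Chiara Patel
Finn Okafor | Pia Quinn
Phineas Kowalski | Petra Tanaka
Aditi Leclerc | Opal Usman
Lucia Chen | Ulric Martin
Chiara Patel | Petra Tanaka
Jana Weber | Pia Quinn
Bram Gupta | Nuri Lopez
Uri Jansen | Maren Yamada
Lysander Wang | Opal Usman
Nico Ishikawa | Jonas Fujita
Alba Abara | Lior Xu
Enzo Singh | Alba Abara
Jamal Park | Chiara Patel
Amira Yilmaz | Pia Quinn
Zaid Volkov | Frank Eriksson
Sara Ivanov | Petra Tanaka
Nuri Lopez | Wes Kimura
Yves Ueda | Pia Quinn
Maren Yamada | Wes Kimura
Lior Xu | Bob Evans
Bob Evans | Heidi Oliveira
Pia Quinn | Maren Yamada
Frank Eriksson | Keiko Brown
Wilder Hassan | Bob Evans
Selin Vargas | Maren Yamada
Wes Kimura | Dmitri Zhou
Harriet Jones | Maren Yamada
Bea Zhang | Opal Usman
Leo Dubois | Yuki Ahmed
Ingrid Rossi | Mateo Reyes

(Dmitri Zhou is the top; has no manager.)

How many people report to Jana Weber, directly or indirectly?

5

Jana Weber directly manages Keiko Brown. Under Keiko Brown: Zane Sato, Frank Eriksson, Zaid Volkov, Sylvie Garcia (4). That's 5 in total.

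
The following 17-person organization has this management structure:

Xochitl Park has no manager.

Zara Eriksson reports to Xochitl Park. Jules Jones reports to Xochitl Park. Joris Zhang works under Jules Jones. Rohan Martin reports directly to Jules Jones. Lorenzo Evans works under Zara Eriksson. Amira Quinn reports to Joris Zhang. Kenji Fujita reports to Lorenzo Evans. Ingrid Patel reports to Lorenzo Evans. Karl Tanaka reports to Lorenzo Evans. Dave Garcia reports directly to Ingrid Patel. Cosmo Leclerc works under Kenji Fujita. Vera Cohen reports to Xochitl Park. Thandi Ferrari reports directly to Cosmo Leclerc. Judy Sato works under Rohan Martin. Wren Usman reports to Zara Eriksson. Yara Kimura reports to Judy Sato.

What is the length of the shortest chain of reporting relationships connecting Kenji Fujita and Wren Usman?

3

Kenji Fujita is 2 levels below Zara Eriksson, and Wren Usman is 1 level below Zara Eriksson (their lowest common manager). The shortest path runs up from Kenji Fujita to Zara Eriksson and back down to Wren Usman: 2 + 1 = 3 links.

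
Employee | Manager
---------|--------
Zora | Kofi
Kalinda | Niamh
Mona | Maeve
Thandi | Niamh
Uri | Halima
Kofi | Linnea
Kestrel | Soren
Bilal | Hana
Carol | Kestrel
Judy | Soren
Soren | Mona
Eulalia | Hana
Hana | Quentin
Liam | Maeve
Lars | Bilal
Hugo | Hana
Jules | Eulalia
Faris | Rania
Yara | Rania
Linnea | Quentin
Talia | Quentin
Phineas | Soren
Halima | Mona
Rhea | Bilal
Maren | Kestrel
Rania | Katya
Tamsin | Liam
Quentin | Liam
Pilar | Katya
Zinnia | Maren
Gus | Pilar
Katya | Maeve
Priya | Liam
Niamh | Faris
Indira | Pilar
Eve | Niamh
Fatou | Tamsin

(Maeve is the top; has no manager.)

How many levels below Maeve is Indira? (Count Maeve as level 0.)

3

Chain from Indira up to Maeve: Indira → Pilar → Katya → Maeve. That is 3 steps up, so Indira is 3 levels below Maeve.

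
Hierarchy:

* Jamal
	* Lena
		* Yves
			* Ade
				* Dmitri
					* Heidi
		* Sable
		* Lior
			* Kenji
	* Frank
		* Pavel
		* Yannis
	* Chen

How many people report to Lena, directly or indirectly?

Lena directly manages Yves, Sable, Lior. Under Yves: Ade, Dmitri, Heidi (3). Sable has no reports. Under Lior: Kenji (1). So Lena's organization is 3 direct reports plus everyone under them: 4 + 1 + 2 = 7.

7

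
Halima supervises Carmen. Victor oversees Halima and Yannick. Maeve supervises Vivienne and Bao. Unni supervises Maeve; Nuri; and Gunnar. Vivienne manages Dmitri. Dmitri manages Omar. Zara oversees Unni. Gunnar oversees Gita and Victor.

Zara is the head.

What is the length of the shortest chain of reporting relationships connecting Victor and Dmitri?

Victor is 2 levels below Unni, and Dmitri is 3 levels below Unni (their lowest common manager). The shortest path runs up from Victor to Unni and back down to Dmitri: 2 + 3 = 5 links.

5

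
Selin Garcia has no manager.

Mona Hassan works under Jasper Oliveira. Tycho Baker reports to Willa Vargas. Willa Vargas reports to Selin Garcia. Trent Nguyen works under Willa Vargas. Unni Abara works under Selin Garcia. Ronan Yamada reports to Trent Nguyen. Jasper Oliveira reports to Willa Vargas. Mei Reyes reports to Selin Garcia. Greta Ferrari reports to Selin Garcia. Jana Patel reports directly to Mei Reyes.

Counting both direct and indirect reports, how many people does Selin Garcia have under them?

Selin Garcia directly manages Unni Abara, Willa Vargas, Mei Reyes, Greta Ferrari. Unni Abara has no reports. Under Willa Vargas: Trent Nguyen, Ronan Yamada, Jasper Oliveira, Mona Hassan, Tycho Baker (5). Under Mei Reyes: Jana Patel (1). Greta Ferrari has no reports. So Selin Garcia's organization is 4 direct reports plus everyone under them: 1 + 6 + 2 + 1 = 10.

10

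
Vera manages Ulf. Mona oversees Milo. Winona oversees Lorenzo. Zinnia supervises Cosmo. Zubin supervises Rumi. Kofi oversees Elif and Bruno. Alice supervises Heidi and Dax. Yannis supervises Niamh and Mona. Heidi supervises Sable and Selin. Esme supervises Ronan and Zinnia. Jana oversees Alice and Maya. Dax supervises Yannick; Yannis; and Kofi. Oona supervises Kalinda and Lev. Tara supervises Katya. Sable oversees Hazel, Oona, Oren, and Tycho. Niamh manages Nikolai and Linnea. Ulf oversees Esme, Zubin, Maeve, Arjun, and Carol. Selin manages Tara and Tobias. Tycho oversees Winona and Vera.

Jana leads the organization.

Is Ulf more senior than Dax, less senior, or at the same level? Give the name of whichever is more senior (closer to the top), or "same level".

Ulf is 6 levels below Jana; Dax is 2. Dax is higher.

Dax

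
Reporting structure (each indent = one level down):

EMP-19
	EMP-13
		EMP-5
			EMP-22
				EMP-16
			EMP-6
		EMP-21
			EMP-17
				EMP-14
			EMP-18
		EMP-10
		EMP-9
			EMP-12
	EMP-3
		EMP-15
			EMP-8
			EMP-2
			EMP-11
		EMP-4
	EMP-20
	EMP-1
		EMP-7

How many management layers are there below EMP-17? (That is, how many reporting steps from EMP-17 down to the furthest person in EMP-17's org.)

The longest chain under EMP-17 runs EMP-17 → EMP-14, which is 1 level below EMP-17.

1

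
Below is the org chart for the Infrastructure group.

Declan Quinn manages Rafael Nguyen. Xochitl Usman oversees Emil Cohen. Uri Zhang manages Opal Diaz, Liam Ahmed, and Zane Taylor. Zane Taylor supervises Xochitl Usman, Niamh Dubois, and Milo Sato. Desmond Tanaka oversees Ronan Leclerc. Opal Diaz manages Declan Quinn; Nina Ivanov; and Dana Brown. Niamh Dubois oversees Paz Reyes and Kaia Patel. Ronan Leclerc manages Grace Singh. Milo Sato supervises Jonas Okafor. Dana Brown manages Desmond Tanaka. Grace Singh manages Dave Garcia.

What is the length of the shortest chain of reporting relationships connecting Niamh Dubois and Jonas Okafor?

3

Niamh Dubois is 1 level below Zane Taylor, and Jonas Okafor is 2 levels below Zane Taylor (their lowest common manager). The shortest path runs up from Niamh Dubois to Zane Taylor and back down to Jonas Okafor: 1 + 2 = 3 links.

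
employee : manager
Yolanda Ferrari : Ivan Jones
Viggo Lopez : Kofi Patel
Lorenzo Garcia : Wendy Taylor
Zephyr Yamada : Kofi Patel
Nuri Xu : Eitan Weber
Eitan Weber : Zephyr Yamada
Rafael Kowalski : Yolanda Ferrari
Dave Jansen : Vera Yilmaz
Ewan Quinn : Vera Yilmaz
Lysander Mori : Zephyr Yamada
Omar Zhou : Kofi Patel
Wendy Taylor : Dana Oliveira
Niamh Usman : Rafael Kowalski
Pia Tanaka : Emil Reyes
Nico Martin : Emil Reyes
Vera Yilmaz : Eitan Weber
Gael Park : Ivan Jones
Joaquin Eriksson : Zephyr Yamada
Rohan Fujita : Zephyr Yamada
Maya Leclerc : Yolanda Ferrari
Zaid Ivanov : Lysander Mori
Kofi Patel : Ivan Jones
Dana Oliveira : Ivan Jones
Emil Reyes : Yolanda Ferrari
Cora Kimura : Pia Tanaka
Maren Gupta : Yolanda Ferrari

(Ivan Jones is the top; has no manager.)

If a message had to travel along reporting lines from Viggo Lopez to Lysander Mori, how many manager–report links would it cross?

3

Viggo Lopez is 1 level below Kofi Patel, and Lysander Mori is 2 levels below Kofi Patel (their lowest common manager). The shortest path runs up from Viggo Lopez to Kofi Patel and back down to Lysander Mori: 1 + 2 = 3 links.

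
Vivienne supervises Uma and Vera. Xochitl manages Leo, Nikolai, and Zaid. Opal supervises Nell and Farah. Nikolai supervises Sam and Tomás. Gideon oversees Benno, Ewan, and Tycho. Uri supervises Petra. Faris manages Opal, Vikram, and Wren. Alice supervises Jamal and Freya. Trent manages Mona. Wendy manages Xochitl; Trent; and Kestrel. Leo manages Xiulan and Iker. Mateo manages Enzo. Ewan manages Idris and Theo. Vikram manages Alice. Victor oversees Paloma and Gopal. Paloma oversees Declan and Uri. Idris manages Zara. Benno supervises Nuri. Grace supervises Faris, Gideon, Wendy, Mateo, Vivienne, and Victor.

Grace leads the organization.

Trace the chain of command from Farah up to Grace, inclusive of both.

Farah reports to Opal. Opal reports to Faris. Faris reports to Grace. Grace is at the top.

Farah -> Opal -> Faris -> Grace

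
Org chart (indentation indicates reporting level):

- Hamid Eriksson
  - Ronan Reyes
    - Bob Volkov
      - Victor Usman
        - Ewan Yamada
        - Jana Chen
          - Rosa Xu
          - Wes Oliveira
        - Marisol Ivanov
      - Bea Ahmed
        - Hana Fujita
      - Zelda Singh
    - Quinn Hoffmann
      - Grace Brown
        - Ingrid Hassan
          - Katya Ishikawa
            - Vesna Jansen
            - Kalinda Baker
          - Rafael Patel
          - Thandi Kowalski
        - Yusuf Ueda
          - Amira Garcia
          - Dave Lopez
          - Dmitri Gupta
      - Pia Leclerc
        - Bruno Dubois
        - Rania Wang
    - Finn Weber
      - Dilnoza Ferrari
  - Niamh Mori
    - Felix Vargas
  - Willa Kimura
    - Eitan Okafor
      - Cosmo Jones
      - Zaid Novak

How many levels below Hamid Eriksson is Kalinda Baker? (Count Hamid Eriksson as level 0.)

Chain from Kalinda Baker up to Hamid Eriksson: Kalinda Baker → Katya Ishikawa → Ingrid Hassan → Grace Brown → Quinn Hoffmann → Ronan Reyes → Hamid Eriksson. That is 6 steps up, so Kalinda Baker is 6 levels below Hamid Eriksson.

6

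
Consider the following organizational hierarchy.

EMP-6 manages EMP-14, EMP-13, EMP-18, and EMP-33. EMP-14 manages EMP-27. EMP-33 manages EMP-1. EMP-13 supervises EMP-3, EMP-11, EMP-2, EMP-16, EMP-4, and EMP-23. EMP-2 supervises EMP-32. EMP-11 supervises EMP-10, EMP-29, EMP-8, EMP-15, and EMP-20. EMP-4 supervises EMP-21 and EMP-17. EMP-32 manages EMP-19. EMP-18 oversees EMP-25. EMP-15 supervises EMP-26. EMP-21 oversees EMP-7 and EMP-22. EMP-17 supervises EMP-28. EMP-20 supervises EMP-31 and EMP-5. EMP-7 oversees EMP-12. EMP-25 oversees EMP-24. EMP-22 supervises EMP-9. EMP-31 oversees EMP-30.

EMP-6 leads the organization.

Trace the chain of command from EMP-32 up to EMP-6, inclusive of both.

EMP-32 reports to EMP-2. EMP-2 reports to EMP-13. EMP-13 reports to EMP-6. EMP-6 is at the top.

EMP-32 -> EMP-2 -> EMP-13 -> EMP-6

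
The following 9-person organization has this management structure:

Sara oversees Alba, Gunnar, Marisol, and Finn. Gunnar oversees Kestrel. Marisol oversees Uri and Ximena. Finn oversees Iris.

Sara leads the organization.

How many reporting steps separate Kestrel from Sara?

2

Chain from Kestrel up to Sara: Kestrel → Gunnar → Sara. That is 2 steps up, so Kestrel is 2 levels below Sara.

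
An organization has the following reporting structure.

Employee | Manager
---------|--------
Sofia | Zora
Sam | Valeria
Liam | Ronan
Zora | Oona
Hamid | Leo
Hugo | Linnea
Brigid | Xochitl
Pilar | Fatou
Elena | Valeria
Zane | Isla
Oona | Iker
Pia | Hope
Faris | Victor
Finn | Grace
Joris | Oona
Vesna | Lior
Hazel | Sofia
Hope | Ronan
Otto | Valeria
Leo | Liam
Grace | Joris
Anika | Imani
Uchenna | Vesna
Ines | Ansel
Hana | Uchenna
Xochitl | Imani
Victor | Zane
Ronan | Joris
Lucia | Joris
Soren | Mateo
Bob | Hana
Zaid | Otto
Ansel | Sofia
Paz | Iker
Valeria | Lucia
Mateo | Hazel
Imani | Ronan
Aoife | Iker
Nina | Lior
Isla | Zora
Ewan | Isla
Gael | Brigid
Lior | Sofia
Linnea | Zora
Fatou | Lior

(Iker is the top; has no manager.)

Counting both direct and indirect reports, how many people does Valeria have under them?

Valeria directly manages Elena, Sam, Otto. Elena has no reports. Sam has no reports. Under Otto: Zaid (1). So Valeria's organization is 3 direct reports plus everyone under them: 1 + 1 + 2 = 4.

4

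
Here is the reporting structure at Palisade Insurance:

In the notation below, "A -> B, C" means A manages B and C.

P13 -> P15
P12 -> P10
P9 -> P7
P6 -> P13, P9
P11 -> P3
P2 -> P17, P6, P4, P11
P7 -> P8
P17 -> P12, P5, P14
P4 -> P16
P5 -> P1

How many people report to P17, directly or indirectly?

P17 directly manages P12, P5, P14. Under P12: P10 (1). Under P5: P1 (1). P14 has no reports. So P17's organization is 3 direct reports plus everyone under them: 2 + 2 + 1 = 5.

5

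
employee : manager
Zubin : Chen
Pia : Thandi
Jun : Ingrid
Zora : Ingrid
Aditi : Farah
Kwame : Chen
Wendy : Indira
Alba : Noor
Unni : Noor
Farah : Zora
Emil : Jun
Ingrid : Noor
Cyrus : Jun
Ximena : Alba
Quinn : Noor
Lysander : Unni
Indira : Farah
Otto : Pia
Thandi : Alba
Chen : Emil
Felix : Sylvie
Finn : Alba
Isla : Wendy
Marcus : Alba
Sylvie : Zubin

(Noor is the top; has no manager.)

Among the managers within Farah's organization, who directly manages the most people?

Direct-report counts within Farah's organization: Farah has 2; Indira has 1; Wendy has 1. The largest is 2, held by Farah.

Farah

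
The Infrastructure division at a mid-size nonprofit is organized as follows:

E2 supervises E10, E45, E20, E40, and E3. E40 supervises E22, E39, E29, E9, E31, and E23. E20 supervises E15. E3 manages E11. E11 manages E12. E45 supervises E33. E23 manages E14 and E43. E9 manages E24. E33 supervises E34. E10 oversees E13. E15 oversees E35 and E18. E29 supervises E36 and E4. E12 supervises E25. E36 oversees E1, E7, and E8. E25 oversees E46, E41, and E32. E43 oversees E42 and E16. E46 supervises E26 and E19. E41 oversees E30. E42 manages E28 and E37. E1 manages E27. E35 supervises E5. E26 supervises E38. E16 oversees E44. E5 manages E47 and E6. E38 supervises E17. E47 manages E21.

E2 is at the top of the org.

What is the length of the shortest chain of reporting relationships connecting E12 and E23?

E12 is 3 levels below E2, and E23 is 2 levels below E2 (their lowest common manager). The shortest path runs up from E12 to E2 and back down to E23: 3 + 2 = 5 links.

5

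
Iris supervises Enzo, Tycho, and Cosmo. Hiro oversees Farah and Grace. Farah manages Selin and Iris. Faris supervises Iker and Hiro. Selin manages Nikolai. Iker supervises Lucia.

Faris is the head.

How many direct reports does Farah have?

Farah directly manages Selin, Iris. That is 2 direct reports.

2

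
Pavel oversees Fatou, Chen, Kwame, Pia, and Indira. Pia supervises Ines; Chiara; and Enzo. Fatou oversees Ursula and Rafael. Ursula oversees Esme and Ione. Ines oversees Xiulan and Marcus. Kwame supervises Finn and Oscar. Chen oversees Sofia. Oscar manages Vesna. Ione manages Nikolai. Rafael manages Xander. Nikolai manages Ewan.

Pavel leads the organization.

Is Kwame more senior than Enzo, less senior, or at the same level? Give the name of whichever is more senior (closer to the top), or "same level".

Kwame

Kwame is 1 level below Pavel; Enzo is 2. Kwame is higher.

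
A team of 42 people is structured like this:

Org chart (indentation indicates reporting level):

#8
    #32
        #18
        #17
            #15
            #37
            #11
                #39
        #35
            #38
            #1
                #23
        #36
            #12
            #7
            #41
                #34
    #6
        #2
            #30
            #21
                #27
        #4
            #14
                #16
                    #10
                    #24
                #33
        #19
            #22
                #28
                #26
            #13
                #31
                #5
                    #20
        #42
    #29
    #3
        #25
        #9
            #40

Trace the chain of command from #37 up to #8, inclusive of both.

#37 -> #17 -> #32 -> #8

#37 reports to #17. #17 reports to #32. #32 reports to #8. #8 is at the top.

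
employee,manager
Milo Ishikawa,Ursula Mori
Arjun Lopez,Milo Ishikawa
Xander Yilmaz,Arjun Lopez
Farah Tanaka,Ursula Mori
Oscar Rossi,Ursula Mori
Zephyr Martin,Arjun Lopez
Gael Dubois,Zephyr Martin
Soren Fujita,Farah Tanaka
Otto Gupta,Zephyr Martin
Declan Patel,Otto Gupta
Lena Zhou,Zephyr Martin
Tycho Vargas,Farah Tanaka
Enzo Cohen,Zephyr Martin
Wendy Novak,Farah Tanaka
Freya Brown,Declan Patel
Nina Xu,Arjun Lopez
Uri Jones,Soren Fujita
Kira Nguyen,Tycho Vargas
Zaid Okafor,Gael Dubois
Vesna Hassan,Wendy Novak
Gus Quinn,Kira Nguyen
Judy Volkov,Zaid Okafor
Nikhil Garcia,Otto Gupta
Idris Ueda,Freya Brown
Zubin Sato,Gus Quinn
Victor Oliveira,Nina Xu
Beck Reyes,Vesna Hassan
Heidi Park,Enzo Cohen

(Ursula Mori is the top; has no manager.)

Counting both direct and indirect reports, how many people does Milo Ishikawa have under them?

16

Milo Ishikawa directly manages Arjun Lopez. Under Arjun Lopez: Nina Xu, Victor Oliveira, Zephyr Martin, Enzo Cohen, Heidi Park, Lena Zhou, Otto Gupta, Nikhil Garcia, Declan Patel, Freya Brown, Idris Ueda, Gael Dubois, Zaid Okafor, Judy Volkov, Xander Yilmaz (15). That's 16 in total.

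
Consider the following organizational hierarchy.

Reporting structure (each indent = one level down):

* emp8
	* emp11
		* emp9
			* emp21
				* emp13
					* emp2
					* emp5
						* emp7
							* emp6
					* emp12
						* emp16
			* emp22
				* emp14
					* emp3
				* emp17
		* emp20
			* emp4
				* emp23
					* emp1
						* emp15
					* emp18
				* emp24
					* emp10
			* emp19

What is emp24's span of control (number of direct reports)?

emp24 directly manages emp10. That is 1 direct report.

1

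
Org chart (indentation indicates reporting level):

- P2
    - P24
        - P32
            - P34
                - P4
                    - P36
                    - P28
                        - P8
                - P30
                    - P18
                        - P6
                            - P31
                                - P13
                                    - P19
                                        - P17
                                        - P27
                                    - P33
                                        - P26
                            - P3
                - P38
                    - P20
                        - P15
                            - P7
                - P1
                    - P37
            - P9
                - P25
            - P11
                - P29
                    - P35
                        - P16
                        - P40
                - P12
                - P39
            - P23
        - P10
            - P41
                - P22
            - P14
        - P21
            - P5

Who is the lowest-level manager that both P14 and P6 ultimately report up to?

P14's chain of managers is P10, P24, P2. P6's chain of managers is P18, P30, P34, P32, P24, P2. The first manager that appears in both chains is P24.

P24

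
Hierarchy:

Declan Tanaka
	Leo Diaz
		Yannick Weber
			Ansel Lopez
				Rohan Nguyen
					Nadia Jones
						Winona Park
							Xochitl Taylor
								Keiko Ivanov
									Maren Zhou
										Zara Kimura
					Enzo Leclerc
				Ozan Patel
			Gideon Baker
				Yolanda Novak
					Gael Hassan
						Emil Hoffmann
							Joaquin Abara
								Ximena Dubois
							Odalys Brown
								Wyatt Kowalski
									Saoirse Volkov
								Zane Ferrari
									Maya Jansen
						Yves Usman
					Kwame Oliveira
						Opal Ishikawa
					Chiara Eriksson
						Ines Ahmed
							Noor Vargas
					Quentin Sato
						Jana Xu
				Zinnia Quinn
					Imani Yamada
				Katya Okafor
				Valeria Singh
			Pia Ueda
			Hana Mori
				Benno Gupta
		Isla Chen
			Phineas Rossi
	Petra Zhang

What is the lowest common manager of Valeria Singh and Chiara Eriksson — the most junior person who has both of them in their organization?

Gideon Baker

Valeria Singh's chain of managers is Gideon Baker, Yannick Weber, Leo Diaz, Declan Tanaka. Chiara Eriksson's chain of managers is Yolanda Novak, Gideon Baker, Yannick Weber, Leo Diaz, Declan Tanaka. The first manager that appears in both chains is Gideon Baker.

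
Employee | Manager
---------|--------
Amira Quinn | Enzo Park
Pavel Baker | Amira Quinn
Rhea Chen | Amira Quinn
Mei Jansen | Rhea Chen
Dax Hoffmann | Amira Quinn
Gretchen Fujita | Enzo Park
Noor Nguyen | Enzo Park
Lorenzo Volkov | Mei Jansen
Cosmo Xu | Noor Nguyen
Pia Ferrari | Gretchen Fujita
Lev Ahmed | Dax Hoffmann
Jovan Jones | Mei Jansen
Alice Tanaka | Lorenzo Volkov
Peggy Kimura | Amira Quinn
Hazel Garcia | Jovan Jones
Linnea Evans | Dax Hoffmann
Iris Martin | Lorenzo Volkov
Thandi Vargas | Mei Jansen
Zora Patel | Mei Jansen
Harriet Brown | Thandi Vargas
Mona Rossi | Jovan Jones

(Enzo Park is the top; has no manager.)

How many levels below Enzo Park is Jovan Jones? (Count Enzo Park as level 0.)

4

Chain from Jovan Jones up to Enzo Park: Jovan Jones → Mei Jansen → Rhea Chen → Amira Quinn → Enzo Park. That is 4 steps up, so Jovan Jones is 4 levels below Enzo Park.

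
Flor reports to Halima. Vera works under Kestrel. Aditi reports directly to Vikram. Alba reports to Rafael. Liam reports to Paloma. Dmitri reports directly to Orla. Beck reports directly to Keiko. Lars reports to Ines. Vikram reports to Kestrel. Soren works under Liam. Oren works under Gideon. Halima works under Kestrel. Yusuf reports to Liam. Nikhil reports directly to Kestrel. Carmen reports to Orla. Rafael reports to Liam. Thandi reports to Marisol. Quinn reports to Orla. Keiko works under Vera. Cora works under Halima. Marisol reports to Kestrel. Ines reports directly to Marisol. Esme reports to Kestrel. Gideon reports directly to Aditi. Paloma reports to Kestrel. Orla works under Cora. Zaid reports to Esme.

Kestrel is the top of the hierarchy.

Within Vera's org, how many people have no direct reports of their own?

1

The only person in Vera's organization with no one reporting to them is Beck. That is 1.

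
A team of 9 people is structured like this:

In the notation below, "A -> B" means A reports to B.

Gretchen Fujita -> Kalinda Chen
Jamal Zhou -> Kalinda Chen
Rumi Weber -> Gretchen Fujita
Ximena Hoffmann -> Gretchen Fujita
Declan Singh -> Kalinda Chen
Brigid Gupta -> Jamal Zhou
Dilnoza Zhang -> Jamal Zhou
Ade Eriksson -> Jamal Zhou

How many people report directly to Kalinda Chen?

Kalinda Chen directly manages Gretchen Fujita, Jamal Zhou, Declan Singh. That is 3 direct reports.

3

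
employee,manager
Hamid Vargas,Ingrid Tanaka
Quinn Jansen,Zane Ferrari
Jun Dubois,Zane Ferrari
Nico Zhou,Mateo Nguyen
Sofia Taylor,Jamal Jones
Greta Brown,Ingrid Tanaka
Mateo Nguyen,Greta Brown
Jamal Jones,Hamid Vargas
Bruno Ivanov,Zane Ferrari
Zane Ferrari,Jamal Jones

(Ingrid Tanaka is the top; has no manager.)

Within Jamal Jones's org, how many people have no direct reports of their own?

4

The people in Jamal Jones's organization with no one reporting to them are Sofia Taylor, Bruno Ivanov, Quinn Jansen, Jun Dubois. That is 4.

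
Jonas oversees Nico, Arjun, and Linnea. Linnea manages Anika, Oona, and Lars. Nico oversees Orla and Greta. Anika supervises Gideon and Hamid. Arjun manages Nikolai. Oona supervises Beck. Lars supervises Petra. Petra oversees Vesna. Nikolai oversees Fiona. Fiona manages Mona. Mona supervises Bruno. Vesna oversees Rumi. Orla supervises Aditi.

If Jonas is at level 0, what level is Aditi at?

3

Chain from Aditi up to Jonas: Aditi → Orla → Nico → Jonas. That is 3 steps up, so Aditi is 3 levels below Jonas.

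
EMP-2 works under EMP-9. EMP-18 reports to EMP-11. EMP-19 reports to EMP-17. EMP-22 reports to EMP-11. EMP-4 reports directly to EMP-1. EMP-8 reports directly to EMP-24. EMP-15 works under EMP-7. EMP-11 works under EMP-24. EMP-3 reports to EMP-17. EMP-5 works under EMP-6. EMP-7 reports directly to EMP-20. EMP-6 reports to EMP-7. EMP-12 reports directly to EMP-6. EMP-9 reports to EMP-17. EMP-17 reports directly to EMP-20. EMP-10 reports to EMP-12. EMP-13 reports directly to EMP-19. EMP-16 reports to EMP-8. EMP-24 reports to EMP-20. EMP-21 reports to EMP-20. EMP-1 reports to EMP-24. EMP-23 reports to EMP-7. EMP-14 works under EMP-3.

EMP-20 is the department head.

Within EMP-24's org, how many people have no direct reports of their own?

4

The people in EMP-24's organization with no one reporting to them are EMP-16, EMP-22, EMP-18, EMP-4. That is 4.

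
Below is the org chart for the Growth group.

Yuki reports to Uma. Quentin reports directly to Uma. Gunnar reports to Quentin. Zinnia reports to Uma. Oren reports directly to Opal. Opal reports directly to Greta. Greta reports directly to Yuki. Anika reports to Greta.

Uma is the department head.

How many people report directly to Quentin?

1

Quentin directly manages Gunnar. That is 1 direct report.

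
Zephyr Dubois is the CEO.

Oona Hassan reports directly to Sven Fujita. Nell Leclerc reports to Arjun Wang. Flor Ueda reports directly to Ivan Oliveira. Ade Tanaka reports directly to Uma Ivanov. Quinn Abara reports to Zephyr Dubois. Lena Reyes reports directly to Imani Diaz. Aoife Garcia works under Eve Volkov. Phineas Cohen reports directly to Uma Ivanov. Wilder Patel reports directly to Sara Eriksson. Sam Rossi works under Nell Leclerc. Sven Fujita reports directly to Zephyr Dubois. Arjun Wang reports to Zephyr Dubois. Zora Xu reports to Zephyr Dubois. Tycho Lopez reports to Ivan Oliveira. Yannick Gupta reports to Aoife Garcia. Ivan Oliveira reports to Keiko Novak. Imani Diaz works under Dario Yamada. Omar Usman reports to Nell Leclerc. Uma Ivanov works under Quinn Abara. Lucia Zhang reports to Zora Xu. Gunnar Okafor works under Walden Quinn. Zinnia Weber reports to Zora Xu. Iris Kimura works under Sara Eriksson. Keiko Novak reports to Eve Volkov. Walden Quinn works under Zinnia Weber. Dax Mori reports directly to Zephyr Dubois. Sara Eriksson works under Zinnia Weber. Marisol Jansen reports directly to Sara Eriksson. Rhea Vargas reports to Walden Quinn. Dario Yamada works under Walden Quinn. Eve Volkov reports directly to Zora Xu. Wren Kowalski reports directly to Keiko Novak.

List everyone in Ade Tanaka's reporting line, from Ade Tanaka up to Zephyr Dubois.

Ade Tanaka reports to Uma Ivanov. Uma Ivanov reports to Quinn Abara. Quinn Abara reports to Zephyr Dubois. Zephyr Dubois is at the top.

Ade Tanaka -> Uma Ivanov -> Quinn Abara -> Zephyr Dubois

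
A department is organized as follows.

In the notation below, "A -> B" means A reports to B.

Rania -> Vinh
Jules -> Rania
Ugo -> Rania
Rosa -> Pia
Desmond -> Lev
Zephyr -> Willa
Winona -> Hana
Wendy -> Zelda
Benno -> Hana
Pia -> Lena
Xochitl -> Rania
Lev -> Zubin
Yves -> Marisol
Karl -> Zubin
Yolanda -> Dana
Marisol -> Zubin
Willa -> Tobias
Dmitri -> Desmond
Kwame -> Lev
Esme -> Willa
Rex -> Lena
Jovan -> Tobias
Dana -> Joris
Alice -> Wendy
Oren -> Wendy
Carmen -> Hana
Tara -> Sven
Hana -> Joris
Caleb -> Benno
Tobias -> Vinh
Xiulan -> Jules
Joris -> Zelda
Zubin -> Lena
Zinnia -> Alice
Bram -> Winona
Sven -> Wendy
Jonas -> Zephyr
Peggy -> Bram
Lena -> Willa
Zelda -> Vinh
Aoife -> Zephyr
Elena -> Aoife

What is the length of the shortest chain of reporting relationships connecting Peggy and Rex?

10

Peggy is 6 levels below Vinh, and Rex is 4 levels below Vinh (their lowest common manager). The shortest path runs up from Peggy to Vinh and back down to Rex: 6 + 4 = 10 links.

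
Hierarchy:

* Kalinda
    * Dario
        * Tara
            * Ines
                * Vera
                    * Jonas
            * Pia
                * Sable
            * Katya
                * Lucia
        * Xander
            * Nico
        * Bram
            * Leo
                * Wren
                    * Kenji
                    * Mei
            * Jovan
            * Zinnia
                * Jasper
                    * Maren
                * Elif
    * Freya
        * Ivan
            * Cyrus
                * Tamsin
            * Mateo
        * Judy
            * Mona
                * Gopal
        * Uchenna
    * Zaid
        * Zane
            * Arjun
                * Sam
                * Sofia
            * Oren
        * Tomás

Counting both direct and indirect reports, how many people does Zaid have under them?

6

Zaid directly manages Zane, Tomás. Under Zane: Oren, Arjun, Sofia, Sam (4). Tomás has no reports. So Zaid's organization is 2 direct reports plus everyone under them: 5 + 1 = 6.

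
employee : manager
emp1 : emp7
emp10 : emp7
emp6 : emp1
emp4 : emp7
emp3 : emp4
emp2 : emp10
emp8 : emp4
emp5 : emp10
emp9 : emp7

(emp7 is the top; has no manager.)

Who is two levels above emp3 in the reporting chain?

emp7

emp3 reports to emp4, and emp4 reports to emp7. So emp3's skip-level manager is emp7.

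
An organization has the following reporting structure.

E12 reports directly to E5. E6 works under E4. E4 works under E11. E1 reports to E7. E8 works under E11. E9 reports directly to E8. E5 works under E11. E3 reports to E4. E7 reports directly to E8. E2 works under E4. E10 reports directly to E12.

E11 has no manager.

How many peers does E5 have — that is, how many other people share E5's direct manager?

2

E5 reports to E11. E11's other direct reports are E8, E4 — 2 peers.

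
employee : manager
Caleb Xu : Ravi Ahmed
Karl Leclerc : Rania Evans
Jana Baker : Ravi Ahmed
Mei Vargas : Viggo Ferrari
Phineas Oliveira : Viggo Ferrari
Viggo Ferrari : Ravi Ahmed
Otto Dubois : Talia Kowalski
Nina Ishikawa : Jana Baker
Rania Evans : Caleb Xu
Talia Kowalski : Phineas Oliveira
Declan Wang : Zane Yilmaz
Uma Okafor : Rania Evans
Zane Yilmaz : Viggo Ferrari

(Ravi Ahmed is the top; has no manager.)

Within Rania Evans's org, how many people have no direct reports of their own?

The people in Rania Evans's organization with no one reporting to them are Karl Leclerc, Uma Okafor. That is 2.

2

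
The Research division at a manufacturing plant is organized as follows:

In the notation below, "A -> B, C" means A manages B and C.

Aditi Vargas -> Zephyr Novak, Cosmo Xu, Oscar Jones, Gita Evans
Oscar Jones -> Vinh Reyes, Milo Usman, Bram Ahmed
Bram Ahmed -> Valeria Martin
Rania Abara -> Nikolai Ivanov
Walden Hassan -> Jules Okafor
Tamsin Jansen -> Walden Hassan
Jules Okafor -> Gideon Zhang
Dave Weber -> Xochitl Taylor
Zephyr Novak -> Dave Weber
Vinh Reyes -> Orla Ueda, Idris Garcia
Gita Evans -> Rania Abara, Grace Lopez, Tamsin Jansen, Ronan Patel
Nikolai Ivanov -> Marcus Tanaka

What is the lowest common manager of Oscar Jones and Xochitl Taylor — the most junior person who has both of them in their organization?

Oscar Jones's chain of managers is Aditi Vargas. Xochitl Taylor's chain of managers is Dave Weber, Zephyr Novak, Aditi Vargas. The first manager that appears in both chains is Aditi Vargas.

Aditi Vargas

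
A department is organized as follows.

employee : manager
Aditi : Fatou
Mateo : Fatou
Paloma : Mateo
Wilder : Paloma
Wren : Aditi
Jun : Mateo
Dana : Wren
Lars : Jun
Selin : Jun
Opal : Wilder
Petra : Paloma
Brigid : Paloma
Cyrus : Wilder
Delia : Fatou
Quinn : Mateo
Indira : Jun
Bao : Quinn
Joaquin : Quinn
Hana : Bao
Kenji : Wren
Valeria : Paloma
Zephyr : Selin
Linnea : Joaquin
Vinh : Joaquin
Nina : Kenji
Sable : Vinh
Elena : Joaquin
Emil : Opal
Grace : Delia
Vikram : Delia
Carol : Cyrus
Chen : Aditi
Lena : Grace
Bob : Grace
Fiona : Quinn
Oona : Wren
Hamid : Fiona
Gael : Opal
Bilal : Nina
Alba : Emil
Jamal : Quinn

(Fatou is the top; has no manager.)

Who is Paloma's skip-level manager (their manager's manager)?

Paloma reports to Mateo, and Mateo reports to Fatou. So Paloma's skip-level manager is Fatou.

Fatou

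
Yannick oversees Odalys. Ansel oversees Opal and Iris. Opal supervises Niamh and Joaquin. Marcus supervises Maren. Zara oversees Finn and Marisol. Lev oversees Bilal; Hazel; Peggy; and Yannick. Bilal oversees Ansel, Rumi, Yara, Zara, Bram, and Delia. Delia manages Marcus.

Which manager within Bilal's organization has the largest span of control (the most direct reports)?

Direct-report counts within Bilal's organization: Bilal has 6; Delia has 1; Marcus has 1; Zara has 2; Ansel has 2; Opal has 2. The largest is 6, held by Bilal.

Bilal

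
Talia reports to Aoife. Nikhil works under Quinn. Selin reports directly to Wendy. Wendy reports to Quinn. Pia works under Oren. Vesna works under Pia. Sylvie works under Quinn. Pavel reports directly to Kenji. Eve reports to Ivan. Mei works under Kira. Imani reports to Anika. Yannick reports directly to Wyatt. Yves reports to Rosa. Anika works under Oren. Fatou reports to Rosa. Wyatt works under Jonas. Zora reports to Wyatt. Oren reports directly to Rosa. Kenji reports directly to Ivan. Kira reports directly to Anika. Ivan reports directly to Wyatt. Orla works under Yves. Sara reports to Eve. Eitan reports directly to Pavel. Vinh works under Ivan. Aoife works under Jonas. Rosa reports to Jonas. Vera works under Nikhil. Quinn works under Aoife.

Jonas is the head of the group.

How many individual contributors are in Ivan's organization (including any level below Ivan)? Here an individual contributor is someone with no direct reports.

3

The people in Ivan's organization with no one reporting to them are Sara, Vinh, Eitan. That is 3.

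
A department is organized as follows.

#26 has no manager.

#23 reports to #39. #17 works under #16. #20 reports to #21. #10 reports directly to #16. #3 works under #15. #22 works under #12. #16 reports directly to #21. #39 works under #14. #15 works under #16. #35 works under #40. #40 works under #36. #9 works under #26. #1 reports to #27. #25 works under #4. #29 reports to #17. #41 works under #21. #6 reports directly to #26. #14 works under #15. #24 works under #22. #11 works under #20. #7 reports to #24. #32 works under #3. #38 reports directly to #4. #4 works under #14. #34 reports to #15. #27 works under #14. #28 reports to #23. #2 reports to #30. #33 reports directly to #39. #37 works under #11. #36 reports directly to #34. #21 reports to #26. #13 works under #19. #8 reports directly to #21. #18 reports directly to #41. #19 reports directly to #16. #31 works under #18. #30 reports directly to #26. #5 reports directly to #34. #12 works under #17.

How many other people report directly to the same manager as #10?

#10 reports to #16. #16's other direct reports are #17, #15, #19 — 3 peers.

3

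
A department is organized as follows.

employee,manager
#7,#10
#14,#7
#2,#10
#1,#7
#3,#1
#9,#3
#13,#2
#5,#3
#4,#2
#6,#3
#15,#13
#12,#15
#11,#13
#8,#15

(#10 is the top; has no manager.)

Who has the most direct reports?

Direct-report counts: #10 has 2; #2 has 2; #13 has 2; #15 has 2; #7 has 2; #1 has 1; #3 has 3. The largest is 3, held by #3.

#3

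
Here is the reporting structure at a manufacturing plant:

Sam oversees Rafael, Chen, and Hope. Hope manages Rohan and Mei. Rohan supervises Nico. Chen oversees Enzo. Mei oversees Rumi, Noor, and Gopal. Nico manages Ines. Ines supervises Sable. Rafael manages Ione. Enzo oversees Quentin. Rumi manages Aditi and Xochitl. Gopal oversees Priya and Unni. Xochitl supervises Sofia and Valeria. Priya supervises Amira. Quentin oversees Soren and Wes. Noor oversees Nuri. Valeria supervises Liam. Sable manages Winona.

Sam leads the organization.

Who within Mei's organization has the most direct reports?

Direct-report counts within Mei's organization: Mei has 3; Noor has 1; Gopal has 2; Priya has 1; Rumi has 2; Xochitl has 2; Valeria has 1. The largest is 3, held by Mei.

Mei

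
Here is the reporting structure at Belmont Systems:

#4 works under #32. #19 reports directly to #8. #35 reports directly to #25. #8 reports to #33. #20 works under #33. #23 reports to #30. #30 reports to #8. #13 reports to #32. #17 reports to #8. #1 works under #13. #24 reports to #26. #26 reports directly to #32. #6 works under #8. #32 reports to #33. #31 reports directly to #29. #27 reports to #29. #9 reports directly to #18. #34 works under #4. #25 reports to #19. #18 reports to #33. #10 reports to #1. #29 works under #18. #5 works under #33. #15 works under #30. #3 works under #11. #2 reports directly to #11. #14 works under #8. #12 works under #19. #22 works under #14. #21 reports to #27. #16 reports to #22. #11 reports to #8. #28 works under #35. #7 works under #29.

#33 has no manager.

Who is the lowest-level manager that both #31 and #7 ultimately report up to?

#31's chain of managers is #29, #18, #33. #7's chain of managers is #29, #18, #33. The first manager that appears in both chains is #29.

#29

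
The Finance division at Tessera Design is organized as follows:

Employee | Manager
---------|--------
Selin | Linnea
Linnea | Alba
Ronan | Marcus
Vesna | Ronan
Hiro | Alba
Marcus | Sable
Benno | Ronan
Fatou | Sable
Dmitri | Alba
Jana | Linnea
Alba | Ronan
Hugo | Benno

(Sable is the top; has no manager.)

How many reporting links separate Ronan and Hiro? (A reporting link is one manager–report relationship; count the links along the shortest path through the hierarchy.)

Hiro is in Ronan's organization: the chain from Hiro up to Ronan is Hiro → Alba → Ronan, which is 2 links.

2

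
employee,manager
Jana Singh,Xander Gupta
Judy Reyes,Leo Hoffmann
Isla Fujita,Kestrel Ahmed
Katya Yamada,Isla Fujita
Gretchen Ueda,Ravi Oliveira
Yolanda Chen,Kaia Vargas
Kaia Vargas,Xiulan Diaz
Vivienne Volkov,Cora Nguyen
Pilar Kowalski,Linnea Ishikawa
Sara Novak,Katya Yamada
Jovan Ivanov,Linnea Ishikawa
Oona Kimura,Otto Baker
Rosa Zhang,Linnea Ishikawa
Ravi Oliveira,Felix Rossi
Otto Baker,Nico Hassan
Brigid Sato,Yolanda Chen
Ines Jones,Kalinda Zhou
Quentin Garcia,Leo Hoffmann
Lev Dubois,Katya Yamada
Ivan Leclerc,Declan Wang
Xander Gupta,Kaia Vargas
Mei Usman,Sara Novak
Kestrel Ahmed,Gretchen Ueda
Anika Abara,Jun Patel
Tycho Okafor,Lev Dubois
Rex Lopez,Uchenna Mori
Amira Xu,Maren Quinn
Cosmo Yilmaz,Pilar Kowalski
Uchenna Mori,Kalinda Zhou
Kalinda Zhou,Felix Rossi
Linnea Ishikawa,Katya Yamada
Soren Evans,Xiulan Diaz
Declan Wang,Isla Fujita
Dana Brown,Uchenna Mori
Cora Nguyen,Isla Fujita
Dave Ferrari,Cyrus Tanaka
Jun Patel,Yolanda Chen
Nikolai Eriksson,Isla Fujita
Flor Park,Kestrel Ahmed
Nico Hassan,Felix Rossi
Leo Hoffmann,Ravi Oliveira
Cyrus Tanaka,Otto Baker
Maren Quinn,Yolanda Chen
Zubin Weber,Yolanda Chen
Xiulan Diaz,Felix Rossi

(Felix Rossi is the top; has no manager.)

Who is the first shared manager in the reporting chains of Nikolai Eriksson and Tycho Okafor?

Isla Fujita

Nikolai Eriksson's chain of managers is Isla Fujita, Kestrel Ahmed, Gretchen Ueda, Ravi Oliveira, Felix Rossi. Tycho Okafor's chain of managers is Lev Dubois, Katya Yamada, Isla Fujita, Kestrel Ahmed, Gretchen Ueda, Ravi Oliveira, Felix Rossi. The first manager that appears in both chains is Isla Fujita.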